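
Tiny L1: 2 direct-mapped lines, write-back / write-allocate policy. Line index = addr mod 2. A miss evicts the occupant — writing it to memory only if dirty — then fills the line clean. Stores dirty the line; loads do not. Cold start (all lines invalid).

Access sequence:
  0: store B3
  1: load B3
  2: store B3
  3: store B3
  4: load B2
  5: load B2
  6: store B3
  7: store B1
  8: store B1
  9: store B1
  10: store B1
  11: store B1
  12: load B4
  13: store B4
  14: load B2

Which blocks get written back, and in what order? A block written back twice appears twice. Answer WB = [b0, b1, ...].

  0 | W B3 → L1 miss [D]
  1 | R B3 → L1 hit [D]
  2 | W B3 → L1 hit [D]
  3 | W B3 → L1 hit [D]
  4 | R B2 → L0 miss [-]
  5 | R B2 → L0 hit [-]
  6 | W B3 → L1 hit [D]
  7 | W B1 → L1 miss wb→B3 [D]
  8 | W B1 → L1 hit [D]
  9 | W B1 → L1 hit [D]
  10 | W B1 → L1 hit [D]
  11 | W B1 → L1 hit [D]
  12 | R B4 → L0 miss [-]
  13 | W B4 → L0 hit [D]
  14 | R B2 → L0 miss wb→B4 [-]

WB = [3, 4]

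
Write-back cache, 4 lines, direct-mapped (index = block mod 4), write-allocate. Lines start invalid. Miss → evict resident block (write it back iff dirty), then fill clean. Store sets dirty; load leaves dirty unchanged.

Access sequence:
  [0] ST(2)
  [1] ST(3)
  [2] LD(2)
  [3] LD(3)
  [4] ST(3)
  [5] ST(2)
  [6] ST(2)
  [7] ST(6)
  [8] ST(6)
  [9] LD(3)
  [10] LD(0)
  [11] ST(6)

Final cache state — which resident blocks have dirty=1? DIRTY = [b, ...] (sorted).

DIRTY = [3, 6]

0: W B2 -> L2 miss  d=D]
1: W B3 -> L3 miss  d=D]
2: R B2 -> L2 hit  d=D]
3: R B3 -> L3 hit  d=D]
4: W B3 -> L3 hit  d=D]
5: W B2 -> L2 hit  d=D]
6: W B2 -> L2 hit  d=D]
7: W B6 -> L2 miss wb->B2  d=D]
8: W B6 -> L2 hit  d=D]
9: R B3 -> L3 hit  d=D]
10: R B0 -> L0 miss  d=-]
11: W B6 -> L2 hit  d=D]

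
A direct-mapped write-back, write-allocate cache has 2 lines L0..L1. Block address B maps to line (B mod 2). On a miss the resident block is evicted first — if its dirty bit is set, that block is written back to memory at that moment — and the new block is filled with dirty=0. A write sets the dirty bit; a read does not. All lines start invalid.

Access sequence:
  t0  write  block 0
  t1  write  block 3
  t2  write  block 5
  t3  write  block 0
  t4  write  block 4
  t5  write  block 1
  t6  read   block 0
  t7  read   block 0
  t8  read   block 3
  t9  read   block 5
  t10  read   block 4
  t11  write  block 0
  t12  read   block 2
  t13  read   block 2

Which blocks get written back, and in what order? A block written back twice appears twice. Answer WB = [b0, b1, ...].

WB = [3, 0, 5, 4, 1, 0]

0: W B0 → L0 miss [D]
1: W B3 → L1 miss [D]
2: W B5 → L1 miss wb→B3 [D]
3: W B0 → L0 hit [D]
4: W B4 → L0 miss wb→B0 [D]
5: W B1 → L1 miss wb→B5 [D]
6: R B0 → L0 miss wb→B4 [-]
7: R B0 → L0 hit [-]
8: R B3 → L1 miss wb→B1 [-]
9: R B5 → L1 miss [-]
10: R B4 → L0 miss [-]
11: W B0 → L0 miss [D]
12: R B2 → L0 miss wb→B0 [-]
13: R B2 → L0 hit [-]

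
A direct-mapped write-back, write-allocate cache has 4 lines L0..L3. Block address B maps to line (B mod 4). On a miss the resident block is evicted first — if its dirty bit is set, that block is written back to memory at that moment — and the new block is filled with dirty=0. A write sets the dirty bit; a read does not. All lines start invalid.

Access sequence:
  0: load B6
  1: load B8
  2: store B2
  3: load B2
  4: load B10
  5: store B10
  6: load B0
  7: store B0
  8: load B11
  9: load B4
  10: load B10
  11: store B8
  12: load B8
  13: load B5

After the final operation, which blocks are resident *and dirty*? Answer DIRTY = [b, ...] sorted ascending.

DIRTY = [8, 10]

0: R B6 -> L2 miss  d=-]
1: R B8 -> L0 miss  d=-]
2: W B2 -> L2 miss  d=D]
3: R B2 -> L2 hit  d=D]
4: R B10 -> L2 miss wb->B2  d=-]
5: W B10 -> L2 hit  d=D]
6: R B0 -> L0 miss  d=-]
7: W B0 -> L0 hit  d=D]
8: R B11 -> L3 miss  d=-]
9: R B4 -> L0 miss wb->B0  d=-]
10: R B10 -> L2 hit  d=D]
11: W B8 -> L0 miss  d=D]
12: R B8 -> L0 hit  d=D]
13: R B5 -> L1 miss  d=-]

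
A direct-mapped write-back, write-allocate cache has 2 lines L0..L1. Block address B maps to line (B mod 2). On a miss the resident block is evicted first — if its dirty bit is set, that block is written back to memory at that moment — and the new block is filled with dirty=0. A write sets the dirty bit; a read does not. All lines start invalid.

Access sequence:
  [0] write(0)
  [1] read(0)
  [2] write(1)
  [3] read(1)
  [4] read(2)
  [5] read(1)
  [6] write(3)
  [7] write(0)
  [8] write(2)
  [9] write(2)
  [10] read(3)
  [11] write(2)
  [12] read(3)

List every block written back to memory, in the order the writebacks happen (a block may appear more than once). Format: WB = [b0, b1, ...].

  0 | W B0 → L0 miss [D]
  1 | R B0 → L0 hit [D]
  2 | W B1 → L1 miss [D]
  3 | R B1 → L1 hit [D]
  4 | R B2 → L0 miss wb→B0 [-]
  5 | R B1 → L1 hit [D]
  6 | W B3 → L1 miss wb→B1 [D]
  7 | W B0 → L0 miss [D]
  8 | W B2 → L0 miss wb→B0 [D]
  9 | W B2 → L0 hit [D]
  10 | R B3 → L1 hit [D]
  11 | W B2 → L0 hit [D]
  12 | R B3 → L1 hit [D]

WB = [0, 1, 0]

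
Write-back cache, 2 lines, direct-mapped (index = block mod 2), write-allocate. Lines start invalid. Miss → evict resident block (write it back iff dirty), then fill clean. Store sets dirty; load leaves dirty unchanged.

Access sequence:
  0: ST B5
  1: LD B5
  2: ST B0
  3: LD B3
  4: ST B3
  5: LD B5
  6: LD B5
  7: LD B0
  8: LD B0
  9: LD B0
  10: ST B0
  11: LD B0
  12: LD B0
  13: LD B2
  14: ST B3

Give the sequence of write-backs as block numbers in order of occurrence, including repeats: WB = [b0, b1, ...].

  0 | W B5 → L1 miss [D]
  1 | R B5 → L1 hit [D]
  2 | W B0 → L0 miss [D]
  3 | R B3 → L1 miss wb→B5 [-]
  4 | W B3 → L1 hit [D]
  5 | R B5 → L1 miss wb→B3 [-]
  6 | R B5 → L1 hit [-]
  7 | R B0 → L0 hit [D]
  8 | R B0 → L0 hit [D]
  9 | R B0 → L0 hit [D]
  10 | W B0 → L0 hit [D]
  11 | R B0 → L0 hit [D]
  12 | R B0 → L0 hit [D]
  13 | R B2 → L0 miss wb→B0 [-]
  14 | W B3 → L1 miss [D]

WB = [5, 3, 0]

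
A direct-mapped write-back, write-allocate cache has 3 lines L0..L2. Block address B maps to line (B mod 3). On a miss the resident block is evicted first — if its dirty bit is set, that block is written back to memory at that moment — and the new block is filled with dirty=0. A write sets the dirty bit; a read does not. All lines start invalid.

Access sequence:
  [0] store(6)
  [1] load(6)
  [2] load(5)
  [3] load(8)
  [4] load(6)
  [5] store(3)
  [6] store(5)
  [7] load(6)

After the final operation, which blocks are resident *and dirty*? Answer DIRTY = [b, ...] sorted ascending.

DIRTY = [5]

0: W B6 -> L0 miss  d=D]
1: R B6 -> L0 hit  d=D]
2: R B5 -> L2 miss  d=-]
3: R B8 -> L2 miss  d=-]
4: R B6 -> L0 hit  d=D]
5: W B3 -> L0 miss wb->B6  d=D]
6: W B5 -> L2 miss  d=D]
7: R B6 -> L0 miss wb->B3  d=-]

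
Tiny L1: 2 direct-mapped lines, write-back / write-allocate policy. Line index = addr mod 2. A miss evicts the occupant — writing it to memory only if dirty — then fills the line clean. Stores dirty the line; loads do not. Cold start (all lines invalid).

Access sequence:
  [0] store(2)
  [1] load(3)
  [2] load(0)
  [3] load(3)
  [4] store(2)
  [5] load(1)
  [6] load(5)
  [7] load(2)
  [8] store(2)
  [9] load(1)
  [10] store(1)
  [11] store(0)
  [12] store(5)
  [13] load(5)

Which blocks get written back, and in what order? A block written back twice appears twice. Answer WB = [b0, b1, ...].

  0 | W B2 → L0 miss [D]
  1 | R B3 → L1 miss [-]
  2 | R B0 → L0 miss wb→B2 [-]
  3 | R B3 → L1 hit [-]
  4 | W B2 → L0 miss [D]
  5 | R B1 → L1 miss [-]
  6 | R B5 → L1 miss [-]
  7 | R B2 → L0 hit [D]
  8 | W B2 → L0 hit [D]
  9 | R B1 → L1 miss [-]
  10 | W B1 → L1 hit [D]
  11 | W B0 → L0 miss wb→B2 [D]
  12 | W B5 → L1 miss wb→B1 [D]
  13 | R B5 → L1 hit [D]

WB = [2, 2, 1]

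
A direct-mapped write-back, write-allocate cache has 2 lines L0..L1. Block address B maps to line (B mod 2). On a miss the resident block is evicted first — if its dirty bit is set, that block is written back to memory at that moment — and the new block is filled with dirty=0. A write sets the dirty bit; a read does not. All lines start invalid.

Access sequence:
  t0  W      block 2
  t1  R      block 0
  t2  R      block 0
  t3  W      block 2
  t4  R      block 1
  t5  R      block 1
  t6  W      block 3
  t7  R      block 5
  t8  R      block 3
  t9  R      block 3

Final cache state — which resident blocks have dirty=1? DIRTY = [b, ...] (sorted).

DIRTY = [2]

0: W B2 -> L0 miss  d=D]
1: R B0 -> L0 miss wb->B2  d=-]
2: R B0 -> L0 hit  d=-]
3: W B2 -> L0 miss  d=D]
4: R B1 -> L1 miss  d=-]
5: R B1 -> L1 hit  d=-]
6: W B3 -> L1 miss  d=D]
7: R B5 -> L1 miss wb->B3  d=-]
8: R B3 -> L1 miss  d=-]
9: R B3 -> L1 hit  d=-]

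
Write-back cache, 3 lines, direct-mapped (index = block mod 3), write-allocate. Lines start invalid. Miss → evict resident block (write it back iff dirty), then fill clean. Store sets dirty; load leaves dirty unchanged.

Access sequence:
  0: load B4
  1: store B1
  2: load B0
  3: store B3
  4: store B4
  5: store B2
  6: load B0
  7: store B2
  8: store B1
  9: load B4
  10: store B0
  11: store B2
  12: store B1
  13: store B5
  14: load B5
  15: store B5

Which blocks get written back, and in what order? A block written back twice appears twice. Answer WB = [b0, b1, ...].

0: R B4 -> L1 miss  d=-]
1: W B1 -> L1 miss  d=D]
2: R B0 -> L0 miss  d=-]
3: W B3 -> L0 miss  d=D]
4: W B4 -> L1 miss wb->B1  d=D]
5: W B2 -> L2 miss  d=D]
6: R B0 -> L0 miss wb->B3  d=-]
7: W B2 -> L2 hit  d=D]
8: W B1 -> L1 miss wb->B4  d=D]
9: R B4 -> L1 miss wb->B1  d=-]
10: W B0 -> L0 hit  d=D]
11: W B2 -> L2 hit  d=D]
12: W B1 -> L1 miss  d=D]
13: W B5 -> L2 miss wb->B2  d=D]
14: R B5 -> L2 hit  d=D]
15: W B5 -> L2 hit  d=D]

WB = [1, 3, 4, 1, 2]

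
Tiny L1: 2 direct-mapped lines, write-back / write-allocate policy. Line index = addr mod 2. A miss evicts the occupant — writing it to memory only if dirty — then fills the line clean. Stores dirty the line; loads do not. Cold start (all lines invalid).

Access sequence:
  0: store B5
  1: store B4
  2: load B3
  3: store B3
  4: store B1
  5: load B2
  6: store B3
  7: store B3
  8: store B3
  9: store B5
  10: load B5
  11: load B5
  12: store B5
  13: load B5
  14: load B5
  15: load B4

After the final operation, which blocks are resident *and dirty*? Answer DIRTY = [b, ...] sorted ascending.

0: W B5 → L1 miss [D]
1: W B4 → L0 miss [D]
2: R B3 → L1 miss wb→B5 [-]
3: W B3 → L1 hit [D]
4: W B1 → L1 miss wb→B3 [D]
5: R B2 → L0 miss wb→B4 [-]
6: W B3 → L1 miss wb→B1 [D]
7: W B3 → L1 hit [D]
8: W B3 → L1 hit [D]
9: W B5 → L1 miss wb→B3 [D]
10: R B5 → L1 hit [D]
11: R B5 → L1 hit [D]
12: W B5 → L1 hit [D]
13: R B5 → L1 hit [D]
14: R B5 → L1 hit [D]
15: R B4 → L0 miss [-]

DIRTY = [5]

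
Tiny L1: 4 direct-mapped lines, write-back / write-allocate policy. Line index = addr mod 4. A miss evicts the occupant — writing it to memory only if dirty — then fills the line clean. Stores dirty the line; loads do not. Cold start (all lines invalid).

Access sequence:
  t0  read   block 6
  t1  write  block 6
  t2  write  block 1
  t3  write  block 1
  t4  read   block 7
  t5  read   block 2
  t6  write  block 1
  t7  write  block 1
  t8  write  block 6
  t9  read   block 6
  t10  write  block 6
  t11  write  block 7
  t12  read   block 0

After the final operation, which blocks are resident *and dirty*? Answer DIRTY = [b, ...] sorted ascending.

0: R B6 → L2 miss [-]
1: W B6 → L2 hit [D]
2: W B1 → L1 miss [D]
3: W B1 → L1 hit [D]
4: R B7 → L3 miss [-]
5: R B2 → L2 miss wb→B6 [-]
6: W B1 → L1 hit [D]
7: W B1 → L1 hit [D]
8: W B6 → L2 miss [D]
9: R B6 → L2 hit [D]
10: W B6 → L2 hit [D]
11: W B7 → L3 hit [D]
12: R B0 → L0 miss [-]

DIRTY = [1, 6, 7]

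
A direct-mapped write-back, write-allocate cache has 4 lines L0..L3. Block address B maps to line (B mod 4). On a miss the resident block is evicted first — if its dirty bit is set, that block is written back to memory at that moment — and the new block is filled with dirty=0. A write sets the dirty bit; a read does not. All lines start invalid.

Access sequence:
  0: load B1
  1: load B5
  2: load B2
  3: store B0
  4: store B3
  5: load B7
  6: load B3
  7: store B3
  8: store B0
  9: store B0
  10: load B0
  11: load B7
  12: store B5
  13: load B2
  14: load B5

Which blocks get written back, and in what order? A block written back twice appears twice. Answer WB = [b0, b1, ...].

0: R B1 → L1 miss [-]
1: R B5 → L1 miss [-]
2: R B2 → L2 miss [-]
3: W B0 → L0 miss [D]
4: W B3 → L3 miss [D]
5: R B7 → L3 miss wb→B3 [-]
6: R B3 → L3 miss [-]
7: W B3 → L3 hit [D]
8: W B0 → L0 hit [D]
9: W B0 → L0 hit [D]
10: R B0 → L0 hit [D]
11: R B7 → L3 miss wb→B3 [-]
12: W B5 → L1 hit [D]
13: R B2 → L2 hit [-]
14: R B5 → L1 hit [D]

WB = [3, 3]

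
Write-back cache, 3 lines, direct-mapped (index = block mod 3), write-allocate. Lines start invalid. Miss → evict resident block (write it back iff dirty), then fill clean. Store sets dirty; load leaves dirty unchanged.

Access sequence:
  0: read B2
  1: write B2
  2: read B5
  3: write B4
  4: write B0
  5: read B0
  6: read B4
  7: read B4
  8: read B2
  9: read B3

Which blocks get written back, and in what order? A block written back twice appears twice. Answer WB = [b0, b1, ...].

0: R B2 → L2 miss [-]
1: W B2 → L2 hit [D]
2: R B5 → L2 miss wb→B2 [-]
3: W B4 → L1 miss [D]
4: W B0 → L0 miss [D]
5: R B0 → L0 hit [D]
6: R B4 → L1 hit [D]
7: R B4 → L1 hit [D]
8: R B2 → L2 miss [-]
9: R B3 → L0 miss wb→B0 [-]

WB = [2, 0]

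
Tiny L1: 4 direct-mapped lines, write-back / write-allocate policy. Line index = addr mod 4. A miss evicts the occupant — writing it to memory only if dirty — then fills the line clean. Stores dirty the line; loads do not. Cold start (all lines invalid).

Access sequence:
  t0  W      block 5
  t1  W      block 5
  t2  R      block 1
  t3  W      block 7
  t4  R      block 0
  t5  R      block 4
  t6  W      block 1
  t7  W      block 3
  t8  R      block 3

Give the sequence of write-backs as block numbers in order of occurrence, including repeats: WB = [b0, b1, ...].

WB = [5, 7]

0: W B5 → L1 miss [D]
1: W B5 → L1 hit [D]
2: R B1 → L1 miss wb→B5 [-]
3: W B7 → L3 miss [D]
4: R B0 → L0 miss [-]
5: R B4 → L0 miss [-]
6: W B1 → L1 hit [D]
7: W B3 → L3 miss wb→B7 [D]
8: R B3 → L3 hit [D]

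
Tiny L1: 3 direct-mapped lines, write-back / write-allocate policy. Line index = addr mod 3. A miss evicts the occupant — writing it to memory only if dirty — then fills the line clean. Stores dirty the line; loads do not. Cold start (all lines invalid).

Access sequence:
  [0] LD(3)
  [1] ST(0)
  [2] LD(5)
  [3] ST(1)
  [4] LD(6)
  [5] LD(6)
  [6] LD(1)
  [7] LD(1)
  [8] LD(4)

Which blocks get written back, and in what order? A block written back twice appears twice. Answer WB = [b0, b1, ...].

  0 | R B3 → L0 miss [-]
  1 | W B0 → L0 miss [D]
  2 | R B5 → L2 miss [-]
  3 | W B1 → L1 miss [D]
  4 | R B6 → L0 miss wb→B0 [-]
  5 | R B6 → L0 hit [-]
  6 | R B1 → L1 hit [D]
  7 | R B1 → L1 hit [D]
  8 | R B4 → L1 miss wb→B1 [-]

WB = [0, 1]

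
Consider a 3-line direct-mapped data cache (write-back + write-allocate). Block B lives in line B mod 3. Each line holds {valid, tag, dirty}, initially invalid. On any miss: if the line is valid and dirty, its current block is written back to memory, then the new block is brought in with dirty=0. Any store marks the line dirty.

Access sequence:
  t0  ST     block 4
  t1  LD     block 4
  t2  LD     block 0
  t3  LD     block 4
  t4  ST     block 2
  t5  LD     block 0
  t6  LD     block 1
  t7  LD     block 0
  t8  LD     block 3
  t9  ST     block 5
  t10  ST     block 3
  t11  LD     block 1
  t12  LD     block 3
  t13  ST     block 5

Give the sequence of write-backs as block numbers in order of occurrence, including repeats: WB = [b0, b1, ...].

0: W B4 → L1 miss [D]
1: R B4 → L1 hit [D]
2: R B0 → L0 miss [-]
3: R B4 → L1 hit [D]
4: W B2 → L2 miss [D]
5: R B0 → L0 hit [-]
6: R B1 → L1 miss wb→B4 [-]
7: R B0 → L0 hit [-]
8: R B3 → L0 miss [-]
9: W B5 → L2 miss wb→B2 [D]
10: W B3 → L0 hit [D]
11: R B1 → L1 hit [-]
12: R B3 → L0 hit [D]
13: W B5 → L2 hit [D]

WB = [4, 2]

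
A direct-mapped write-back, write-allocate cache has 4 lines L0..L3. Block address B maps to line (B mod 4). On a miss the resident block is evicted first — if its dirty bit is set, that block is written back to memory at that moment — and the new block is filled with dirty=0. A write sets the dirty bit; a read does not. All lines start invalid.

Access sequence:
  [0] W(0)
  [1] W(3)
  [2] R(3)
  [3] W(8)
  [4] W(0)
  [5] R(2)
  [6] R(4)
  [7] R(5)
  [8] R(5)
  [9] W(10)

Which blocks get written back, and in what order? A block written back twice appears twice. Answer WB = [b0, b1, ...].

  0 | W B0 → L0 miss [D]
  1 | W B3 → L3 miss [D]
  2 | R B3 → L3 hit [D]
  3 | W B8 → L0 miss wb→B0 [D]
  4 | W B0 → L0 miss wb→B8 [D]
  5 | R B2 → L2 miss [-]
  6 | R B4 → L0 miss wb→B0 [-]
  7 | R B5 → L1 miss [-]
  8 | R B5 → L1 hit [-]
  9 | W B10 → L2 miss [D]

WB = [0, 8, 0]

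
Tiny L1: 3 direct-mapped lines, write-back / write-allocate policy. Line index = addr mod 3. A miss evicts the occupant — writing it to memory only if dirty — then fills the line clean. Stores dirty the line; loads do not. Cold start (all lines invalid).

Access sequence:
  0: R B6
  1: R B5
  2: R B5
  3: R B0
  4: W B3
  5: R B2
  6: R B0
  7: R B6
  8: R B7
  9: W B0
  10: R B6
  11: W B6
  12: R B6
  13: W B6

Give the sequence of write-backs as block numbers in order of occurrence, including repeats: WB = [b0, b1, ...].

0: R B6 -> L0 miss  d=-]
1: R B5 -> L2 miss  d=-]
2: R B5 -> L2 hit  d=-]
3: R B0 -> L0 miss  d=-]
4: W B3 -> L0 miss  d=D]
5: R B2 -> L2 miss  d=-]
6: R B0 -> L0 miss wb->B3  d=-]
7: R B6 -> L0 miss  d=-]
8: R B7 -> L1 miss  d=-]
9: W B0 -> L0 miss  d=D]
10: R B6 -> L0 miss wb->B0  d=-]
11: W B6 -> L0 hit  d=D]
12: R B6 -> L0 hit  d=D]
13: W B6 -> L0 hit  d=D]

WB = [3, 0]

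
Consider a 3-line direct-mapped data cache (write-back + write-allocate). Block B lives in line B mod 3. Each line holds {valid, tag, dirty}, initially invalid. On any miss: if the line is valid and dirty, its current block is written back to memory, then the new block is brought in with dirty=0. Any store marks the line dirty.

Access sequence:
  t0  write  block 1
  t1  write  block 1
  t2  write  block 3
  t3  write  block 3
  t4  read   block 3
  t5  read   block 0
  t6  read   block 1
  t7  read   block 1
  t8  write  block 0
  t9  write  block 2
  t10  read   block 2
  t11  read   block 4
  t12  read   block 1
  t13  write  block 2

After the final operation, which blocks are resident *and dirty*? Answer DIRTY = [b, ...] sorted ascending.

DIRTY = [0, 2]

0: W B1 -> L1 miss  d=D]
1: W B1 -> L1 hit  d=D]
2: W B3 -> L0 miss  d=D]
3: W B3 -> L0 hit  d=D]
4: R B3 -> L0 hit  d=D]
5: R B0 -> L0 miss wb->B3  d=-]
6: R B1 -> L1 hit  d=D]
7: R B1 -> L1 hit  d=D]
8: W B0 -> L0 hit  d=D]
9: W B2 -> L2 miss  d=D]
10: R B2 -> L2 hit  d=D]
11: R B4 -> L1 miss wb->B1  d=-]
12: R B1 -> L1 miss  d=-]
13: W B2 -> L2 hit  d=D]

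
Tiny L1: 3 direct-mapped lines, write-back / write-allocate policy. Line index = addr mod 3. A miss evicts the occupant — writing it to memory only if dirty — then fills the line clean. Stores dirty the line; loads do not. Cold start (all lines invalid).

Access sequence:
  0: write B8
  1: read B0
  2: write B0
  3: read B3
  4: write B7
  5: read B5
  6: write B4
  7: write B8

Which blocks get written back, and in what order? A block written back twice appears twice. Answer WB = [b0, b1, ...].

WB = [0, 8, 7]

  0 | W B8 → L2 miss [D]
  1 | R B0 → L0 miss [-]
  2 | W B0 → L0 hit [D]
  3 | R B3 → L0 miss wb→B0 [-]
  4 | W B7 → L1 miss [D]
  5 | R B5 → L2 miss wb→B8 [-]
  6 | W B4 → L1 miss wb→B7 [D]
  7 | W B8 → L2 miss [D]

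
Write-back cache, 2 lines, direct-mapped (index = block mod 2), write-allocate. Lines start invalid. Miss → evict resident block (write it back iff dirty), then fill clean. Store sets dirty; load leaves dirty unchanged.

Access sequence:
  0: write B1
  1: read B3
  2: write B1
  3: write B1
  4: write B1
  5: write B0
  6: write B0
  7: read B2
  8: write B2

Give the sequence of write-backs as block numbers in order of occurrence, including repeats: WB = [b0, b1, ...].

WB = [1, 0]

0: W B1 → L1 miss [D]
1: R B3 → L1 miss wb→B1 [-]
2: W B1 → L1 miss [D]
3: W B1 → L1 hit [D]
4: W B1 → L1 hit [D]
5: W B0 → L0 miss [D]
6: W B0 → L0 hit [D]
7: R B2 → L0 miss wb→B0 [-]
8: W B2 → L0 hit [D]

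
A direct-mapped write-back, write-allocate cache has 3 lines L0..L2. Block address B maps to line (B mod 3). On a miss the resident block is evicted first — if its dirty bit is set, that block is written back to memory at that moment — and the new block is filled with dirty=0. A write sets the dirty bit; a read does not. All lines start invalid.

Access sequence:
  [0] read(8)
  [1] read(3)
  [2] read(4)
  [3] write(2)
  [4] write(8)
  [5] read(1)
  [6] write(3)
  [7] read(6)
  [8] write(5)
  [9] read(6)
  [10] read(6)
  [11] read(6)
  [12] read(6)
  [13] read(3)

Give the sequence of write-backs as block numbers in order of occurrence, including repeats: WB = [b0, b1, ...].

0: R B8 → L2 miss [-]
1: R B3 → L0 miss [-]
2: R B4 → L1 miss [-]
3: W B2 → L2 miss [D]
4: W B8 → L2 miss wb→B2 [D]
5: R B1 → L1 miss [-]
6: W B3 → L0 hit [D]
7: R B6 → L0 miss wb→B3 [-]
8: W B5 → L2 miss wb→B8 [D]
9: R B6 → L0 hit [-]
10: R B6 → L0 hit [-]
11: R B6 → L0 hit [-]
12: R B6 → L0 hit [-]
13: R B3 → L0 miss [-]

WB = [2, 3, 8]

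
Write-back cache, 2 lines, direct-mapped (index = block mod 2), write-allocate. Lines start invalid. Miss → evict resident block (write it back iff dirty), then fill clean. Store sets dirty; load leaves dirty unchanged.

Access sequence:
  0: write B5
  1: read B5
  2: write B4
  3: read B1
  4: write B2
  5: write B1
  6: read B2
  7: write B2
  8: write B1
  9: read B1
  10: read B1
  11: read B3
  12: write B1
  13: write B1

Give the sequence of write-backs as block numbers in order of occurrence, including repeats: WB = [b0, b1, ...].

  0 | W B5 → L1 miss [D]
  1 | R B5 → L1 hit [D]
  2 | W B4 → L0 miss [D]
  3 | R B1 → L1 miss wb→B5 [-]
  4 | W B2 → L0 miss wb→B4 [D]
  5 | W B1 → L1 hit [D]
  6 | R B2 → L0 hit [D]
  7 | W B2 → L0 hit [D]
  8 | W B1 → L1 hit [D]
  9 | R B1 → L1 hit [D]
  10 | R B1 → L1 hit [D]
  11 | R B3 → L1 miss wb→B1 [-]
  12 | W B1 → L1 miss [D]
  13 | W B1 → L1 hit [D]

WB = [5, 4, 1]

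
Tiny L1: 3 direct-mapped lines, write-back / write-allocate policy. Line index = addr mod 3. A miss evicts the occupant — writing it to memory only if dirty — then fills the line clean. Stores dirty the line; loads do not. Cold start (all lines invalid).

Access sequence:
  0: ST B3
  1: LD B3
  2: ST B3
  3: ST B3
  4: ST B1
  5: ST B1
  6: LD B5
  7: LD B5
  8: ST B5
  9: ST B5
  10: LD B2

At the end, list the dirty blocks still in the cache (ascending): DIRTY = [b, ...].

  0 | W B3 → L0 miss [D]
  1 | R B3 → L0 hit [D]
  2 | W B3 → L0 hit [D]
  3 | W B3 → L0 hit [D]
  4 | W B1 → L1 miss [D]
  5 | W B1 → L1 hit [D]
  6 | R B5 → L2 miss [-]
  7 | R B5 → L2 hit [-]
  8 | W B5 → L2 hit [D]
  9 | W B5 → L2 hit [D]
  10 | R B2 → L2 miss wb→B5 [-]

DIRTY = [1, 3]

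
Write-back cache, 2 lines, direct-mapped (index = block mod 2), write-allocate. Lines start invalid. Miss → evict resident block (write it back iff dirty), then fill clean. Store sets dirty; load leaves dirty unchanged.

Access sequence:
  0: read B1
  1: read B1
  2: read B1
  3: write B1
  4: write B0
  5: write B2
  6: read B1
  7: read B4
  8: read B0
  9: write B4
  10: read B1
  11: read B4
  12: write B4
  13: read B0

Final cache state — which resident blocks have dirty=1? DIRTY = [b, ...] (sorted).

0: R B1 -> L1 miss  d=-]
1: R B1 -> L1 hit  d=-]
2: R B1 -> L1 hit  d=-]
3: W B1 -> L1 hit  d=D]
4: W B0 -> L0 miss  d=D]
5: W B2 -> L0 miss wb->B0  d=D]
6: R B1 -> L1 hit  d=D]
7: R B4 -> L0 miss wb->B2  d=-]
8: R B0 -> L0 miss  d=-]
9: W B4 -> L0 miss  d=D]
10: R B1 -> L1 hit  d=D]
11: R B4 -> L0 hit  d=D]
12: W B4 -> L0 hit  d=D]
13: R B0 -> L0 miss wb->B4  d=-]

DIRTY = [1]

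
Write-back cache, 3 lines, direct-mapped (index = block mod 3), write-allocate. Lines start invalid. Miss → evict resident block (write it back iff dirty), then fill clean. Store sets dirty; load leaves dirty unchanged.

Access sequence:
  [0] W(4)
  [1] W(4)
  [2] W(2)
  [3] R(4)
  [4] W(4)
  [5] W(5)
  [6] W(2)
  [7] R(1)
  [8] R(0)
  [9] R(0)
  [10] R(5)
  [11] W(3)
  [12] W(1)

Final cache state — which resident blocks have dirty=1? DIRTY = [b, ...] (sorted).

0: W B4 → L1 miss [D]
1: W B4 → L1 hit [D]
2: W B2 → L2 miss [D]
3: R B4 → L1 hit [D]
4: W B4 → L1 hit [D]
5: W B5 → L2 miss wb→B2 [D]
6: W B2 → L2 miss wb→B5 [D]
7: R B1 → L1 miss wb→B4 [-]
8: R B0 → L0 miss [-]
9: R B0 → L0 hit [-]
10: R B5 → L2 miss wb→B2 [-]
11: W B3 → L0 miss [D]
12: W B1 → L1 hit [D]

DIRTY = [1, 3]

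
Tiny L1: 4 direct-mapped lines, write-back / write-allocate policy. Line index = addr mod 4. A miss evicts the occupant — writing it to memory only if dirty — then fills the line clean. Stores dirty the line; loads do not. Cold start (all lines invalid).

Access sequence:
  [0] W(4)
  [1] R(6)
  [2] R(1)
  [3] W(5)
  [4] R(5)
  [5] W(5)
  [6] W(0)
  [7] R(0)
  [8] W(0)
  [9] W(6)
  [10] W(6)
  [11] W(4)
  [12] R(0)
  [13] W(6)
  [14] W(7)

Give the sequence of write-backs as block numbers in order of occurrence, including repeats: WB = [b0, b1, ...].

0: W B4 -> L0 miss  d=D]
1: R B6 -> L2 miss  d=-]
2: R B1 -> L1 miss  d=-]
3: W B5 -> L1 miss  d=D]
4: R B5 -> L1 hit  d=D]
5: W B5 -> L1 hit  d=D]
6: W B0 -> L0 miss wb->B4  d=D]
7: R B0 -> L0 hit  d=D]
8: W B0 -> L0 hit  d=D]
9: W B6 -> L2 hit  d=D]
10: W B6 -> L2 hit  d=D]
11: W B4 -> L0 miss wb->B0  d=D]
12: R B0 -> L0 miss wb->B4  d=-]
13: W B6 -> L2 hit  d=D]
14: W B7 -> L3 miss  d=D]

WB = [4, 0, 4]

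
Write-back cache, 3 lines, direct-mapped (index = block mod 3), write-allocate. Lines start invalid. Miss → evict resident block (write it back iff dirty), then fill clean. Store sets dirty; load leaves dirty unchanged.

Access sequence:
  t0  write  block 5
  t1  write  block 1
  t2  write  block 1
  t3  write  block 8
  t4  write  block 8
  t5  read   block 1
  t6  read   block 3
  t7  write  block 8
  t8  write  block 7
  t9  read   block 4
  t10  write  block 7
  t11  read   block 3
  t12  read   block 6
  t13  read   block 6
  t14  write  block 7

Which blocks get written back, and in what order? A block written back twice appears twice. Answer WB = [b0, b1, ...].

WB = [5, 1, 7]

0: W B5 -> L2 miss  d=D]
1: W B1 -> L1 miss  d=D]
2: W B1 -> L1 hit  d=D]
3: W B8 -> L2 miss wb->B5  d=D]
4: W B8 -> L2 hit  d=D]
5: R B1 -> L1 hit  d=D]
6: R B3 -> L0 miss  d=-]
7: W B8 -> L2 hit  d=D]
8: W B7 -> L1 miss wb->B1  d=D]
9: R B4 -> L1 miss wb->B7  d=-]
10: W B7 -> L1 miss  d=D]
11: R B3 -> L0 hit  d=-]
12: R B6 -> L0 miss  d=-]
13: R B6 -> L0 hit  d=-]
14: W B7 -> L1 hit  d=D]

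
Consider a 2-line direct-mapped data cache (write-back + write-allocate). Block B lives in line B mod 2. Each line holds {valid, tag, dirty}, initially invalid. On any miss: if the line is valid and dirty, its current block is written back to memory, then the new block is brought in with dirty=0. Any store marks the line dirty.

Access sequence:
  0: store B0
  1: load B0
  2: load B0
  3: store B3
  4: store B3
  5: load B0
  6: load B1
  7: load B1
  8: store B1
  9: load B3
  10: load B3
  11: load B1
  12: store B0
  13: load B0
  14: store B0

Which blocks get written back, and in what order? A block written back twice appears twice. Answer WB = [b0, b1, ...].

WB = [3, 1]

  0 | W B0 → L0 miss [D]
  1 | R B0 → L0 hit [D]
  2 | R B0 → L0 hit [D]
  3 | W B3 → L1 miss [D]
  4 | W B3 → L1 hit [D]
  5 | R B0 → L0 hit [D]
  6 | R B1 → L1 miss wb→B3 [-]
  7 | R B1 → L1 hit [-]
  8 | W B1 → L1 hit [D]
  9 | R B3 → L1 miss wb→B1 [-]
  10 | R B3 → L1 hit [-]
  11 | R B1 → L1 miss [-]
  12 | W B0 → L0 hit [D]
  13 | R B0 → L0 hit [D]
  14 | W B0 → L0 hit [D]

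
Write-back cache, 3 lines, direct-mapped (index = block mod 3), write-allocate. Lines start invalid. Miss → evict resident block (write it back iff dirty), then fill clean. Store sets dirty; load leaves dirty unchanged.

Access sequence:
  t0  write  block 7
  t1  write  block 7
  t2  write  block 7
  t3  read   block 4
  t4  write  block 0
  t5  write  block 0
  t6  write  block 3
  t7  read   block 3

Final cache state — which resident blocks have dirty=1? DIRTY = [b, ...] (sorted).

  0 | W B7 → L1 miss [D]
  1 | W B7 → L1 hit [D]
  2 | W B7 → L1 hit [D]
  3 | R B4 → L1 miss wb→B7 [-]
  4 | W B0 → L0 miss [D]
  5 | W B0 → L0 hit [D]
  6 | W B3 → L0 miss wb→B0 [D]
  7 | R B3 → L0 hit [D]

DIRTY = [3]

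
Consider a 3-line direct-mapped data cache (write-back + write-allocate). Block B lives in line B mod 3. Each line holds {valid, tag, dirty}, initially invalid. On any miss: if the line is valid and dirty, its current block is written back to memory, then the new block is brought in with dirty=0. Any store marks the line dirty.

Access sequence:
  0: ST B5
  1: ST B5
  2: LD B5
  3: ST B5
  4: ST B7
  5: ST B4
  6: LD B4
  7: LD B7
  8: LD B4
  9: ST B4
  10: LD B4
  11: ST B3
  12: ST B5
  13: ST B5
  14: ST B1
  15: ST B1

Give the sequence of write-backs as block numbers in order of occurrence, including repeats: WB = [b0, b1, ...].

0: W B5 -> L2 miss  d=D]
1: W B5 -> L2 hit  d=D]
2: R B5 -> L2 hit  d=D]
3: W B5 -> L2 hit  d=D]
4: W B7 -> L1 miss  d=D]
5: W B4 -> L1 miss wb->B7  d=D]
6: R B4 -> L1 hit  d=D]
7: R B7 -> L1 miss wb->B4  d=-]
8: R B4 -> L1 miss  d=-]
9: W B4 -> L1 hit  d=D]
10: R B4 -> L1 hit  d=D]
11: W B3 -> L0 miss  d=D]
12: W B5 -> L2 hit  d=D]
13: W B5 -> L2 hit  d=D]
14: W B1 -> L1 miss wb->B4  d=D]
15: W B1 -> L1 hit  d=D]

WB = [7, 4, 4]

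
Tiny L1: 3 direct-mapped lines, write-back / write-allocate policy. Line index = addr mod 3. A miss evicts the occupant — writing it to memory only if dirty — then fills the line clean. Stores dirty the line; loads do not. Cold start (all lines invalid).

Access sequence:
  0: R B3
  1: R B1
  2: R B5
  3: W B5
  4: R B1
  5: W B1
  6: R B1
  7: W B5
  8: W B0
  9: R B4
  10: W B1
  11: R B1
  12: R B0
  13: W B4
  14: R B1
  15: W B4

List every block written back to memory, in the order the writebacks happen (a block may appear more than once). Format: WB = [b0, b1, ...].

  0 | R B3 → L0 miss [-]
  1 | R B1 → L1 miss [-]
  2 | R B5 → L2 miss [-]
  3 | W B5 → L2 hit [D]
  4 | R B1 → L1 hit [-]
  5 | W B1 → L1 hit [D]
  6 | R B1 → L1 hit [D]
  7 | W B5 → L2 hit [D]
  8 | W B0 → L0 miss [D]
  9 | R B4 → L1 miss wb→B1 [-]
  10 | W B1 → L1 miss [D]
  11 | R B1 → L1 hit [D]
  12 | R B0 → L0 hit [D]
  13 | W B4 → L1 miss wb→B1 [D]
  14 | R B1 → L1 miss wb→B4 [-]
  15 | W B4 → L1 miss [D]

WB = [1, 1, 4]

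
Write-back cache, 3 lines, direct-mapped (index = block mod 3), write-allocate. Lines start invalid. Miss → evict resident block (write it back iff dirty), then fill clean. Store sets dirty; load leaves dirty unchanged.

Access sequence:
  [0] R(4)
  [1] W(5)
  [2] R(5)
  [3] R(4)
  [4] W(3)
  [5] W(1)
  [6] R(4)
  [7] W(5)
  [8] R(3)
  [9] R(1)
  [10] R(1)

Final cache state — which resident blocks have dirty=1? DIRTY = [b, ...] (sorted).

DIRTY = [3, 5]

0: R B4 -> L1 miss  d=-]
1: W B5 -> L2 miss  d=D]
2: R B5 -> L2 hit  d=D]
3: R B4 -> L1 hit  d=-]
4: W B3 -> L0 miss  d=D]
5: W B1 -> L1 miss  d=D]
6: R B4 -> L1 miss wb->B1  d=-]
7: W B5 -> L2 hit  d=D]
8: R B3 -> L0 hit  d=D]
9: R B1 -> L1 miss  d=-]
10: R B1 -> L1 hit  d=-]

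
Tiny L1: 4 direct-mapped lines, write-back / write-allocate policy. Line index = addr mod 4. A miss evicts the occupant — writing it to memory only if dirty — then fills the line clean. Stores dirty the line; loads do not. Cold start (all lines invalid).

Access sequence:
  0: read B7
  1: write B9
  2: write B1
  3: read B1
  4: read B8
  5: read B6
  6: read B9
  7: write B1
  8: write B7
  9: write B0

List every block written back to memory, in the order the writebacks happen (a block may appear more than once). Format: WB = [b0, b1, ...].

  0 | R B7 → L3 miss [-]
  1 | W B9 → L1 miss [D]
  2 | W B1 → L1 miss wb→B9 [D]
  3 | R B1 → L1 hit [D]
  4 | R B8 → L0 miss [-]
  5 | R B6 → L2 miss [-]
  6 | R B9 → L1 miss wb→B1 [-]
  7 | W B1 → L1 miss [D]
  8 | W B7 → L3 hit [D]
  9 | W B0 → L0 miss [D]

WB = [9, 1]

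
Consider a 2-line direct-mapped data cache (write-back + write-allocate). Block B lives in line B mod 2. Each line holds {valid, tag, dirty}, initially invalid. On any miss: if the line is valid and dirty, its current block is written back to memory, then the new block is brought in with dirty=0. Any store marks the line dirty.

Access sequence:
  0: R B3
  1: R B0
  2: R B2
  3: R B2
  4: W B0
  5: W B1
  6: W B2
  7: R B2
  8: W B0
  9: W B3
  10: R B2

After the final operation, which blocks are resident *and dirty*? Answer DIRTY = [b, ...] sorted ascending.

DIRTY = [3]

  0 | R B3 → L1 miss [-]
  1 | R B0 → L0 miss [-]
  2 | R B2 → L0 miss [-]
  3 | R B2 → L0 hit [-]
  4 | W B0 → L0 miss [D]
  5 | W B1 → L1 miss [D]
  6 | W B2 → L0 miss wb→B0 [D]
  7 | R B2 → L0 hit [D]
  8 | W B0 → L0 miss wb→B2 [D]
  9 | W B3 → L1 miss wb→B1 [D]
  10 | R B2 → L0 miss wb→B0 [-]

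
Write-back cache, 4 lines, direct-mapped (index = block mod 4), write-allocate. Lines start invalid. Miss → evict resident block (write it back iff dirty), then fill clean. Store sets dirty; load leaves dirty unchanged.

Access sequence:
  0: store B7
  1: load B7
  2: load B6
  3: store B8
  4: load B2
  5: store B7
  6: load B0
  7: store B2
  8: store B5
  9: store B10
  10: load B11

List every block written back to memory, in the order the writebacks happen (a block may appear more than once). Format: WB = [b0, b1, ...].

WB = [8, 2, 7]

0: W B7 -> L3 miss  d=D]
1: R B7 -> L3 hit  d=D]
2: R B6 -> L2 miss  d=-]
3: W B8 -> L0 miss  d=D]
4: R B2 -> L2 miss  d=-]
5: W B7 -> L3 hit  d=D]
6: R B0 -> L0 miss wb->B8  d=-]
7: W B2 -> L2 hit  d=D]
8: W B5 -> L1 miss  d=D]
9: W B10 -> L2 miss wb->B2  d=D]
10: R B11 -> L3 miss wb->B7  d=-]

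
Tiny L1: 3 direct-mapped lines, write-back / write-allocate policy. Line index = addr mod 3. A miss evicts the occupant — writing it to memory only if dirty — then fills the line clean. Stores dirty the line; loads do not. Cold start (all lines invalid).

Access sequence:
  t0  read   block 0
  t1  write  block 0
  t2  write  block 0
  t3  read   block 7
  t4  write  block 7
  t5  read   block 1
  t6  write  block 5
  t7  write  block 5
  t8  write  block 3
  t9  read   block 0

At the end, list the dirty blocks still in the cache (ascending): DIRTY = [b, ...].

  0 | R B0 → L0 miss [-]
  1 | W B0 → L0 hit [D]
  2 | W B0 → L0 hit [D]
  3 | R B7 → L1 miss [-]
  4 | W B7 → L1 hit [D]
  5 | R B1 → L1 miss wb→B7 [-]
  6 | W B5 → L2 miss [D]
  7 | W B5 → L2 hit [D]
  8 | W B3 → L0 miss wb→B0 [D]
  9 | R B0 → L0 miss wb→B3 [-]

DIRTY = [5]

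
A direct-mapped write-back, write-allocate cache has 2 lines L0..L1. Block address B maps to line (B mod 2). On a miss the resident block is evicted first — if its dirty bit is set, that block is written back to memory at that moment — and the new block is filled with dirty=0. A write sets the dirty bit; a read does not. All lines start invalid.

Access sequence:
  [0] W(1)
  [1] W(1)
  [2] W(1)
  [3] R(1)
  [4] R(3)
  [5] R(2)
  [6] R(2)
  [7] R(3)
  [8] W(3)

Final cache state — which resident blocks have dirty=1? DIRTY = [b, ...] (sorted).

DIRTY = [3]

  0 | W B1 → L1 miss [D]
  1 | W B1 → L1 hit [D]
  2 | W B1 → L1 hit [D]
  3 | R B1 → L1 hit [D]
  4 | R B3 → L1 miss wb→B1 [-]
  5 | R B2 → L0 miss [-]
  6 | R B2 → L0 hit [-]
  7 | R B3 → L1 hit [-]
  8 | W B3 → L1 hit [D]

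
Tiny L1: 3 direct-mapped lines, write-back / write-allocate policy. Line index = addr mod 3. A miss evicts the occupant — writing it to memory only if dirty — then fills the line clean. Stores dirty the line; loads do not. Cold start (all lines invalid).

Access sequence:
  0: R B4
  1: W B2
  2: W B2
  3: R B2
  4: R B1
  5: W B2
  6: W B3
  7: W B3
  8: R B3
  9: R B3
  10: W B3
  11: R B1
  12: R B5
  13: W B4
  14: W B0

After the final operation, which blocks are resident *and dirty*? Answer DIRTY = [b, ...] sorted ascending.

DIRTY = [0, 4]

0: R B4 -> L1 miss  d=-]
1: W B2 -> L2 miss  d=D]
2: W B2 -> L2 hit  d=D]
3: R B2 -> L2 hit  d=D]
4: R B1 -> L1 miss  d=-]
5: W B2 -> L2 hit  d=D]
6: W B3 -> L0 miss  d=D]
7: W B3 -> L0 hit  d=D]
8: R B3 -> L0 hit  d=D]
9: R B3 -> L0 hit  d=D]
10: W B3 -> L0 hit  d=D]
11: R B1 -> L1 hit  d=-]
12: R B5 -> L2 miss wb->B2  d=-]
13: W B4 -> L1 miss  d=D]
14: W B0 -> L0 miss wb->B3  d=D]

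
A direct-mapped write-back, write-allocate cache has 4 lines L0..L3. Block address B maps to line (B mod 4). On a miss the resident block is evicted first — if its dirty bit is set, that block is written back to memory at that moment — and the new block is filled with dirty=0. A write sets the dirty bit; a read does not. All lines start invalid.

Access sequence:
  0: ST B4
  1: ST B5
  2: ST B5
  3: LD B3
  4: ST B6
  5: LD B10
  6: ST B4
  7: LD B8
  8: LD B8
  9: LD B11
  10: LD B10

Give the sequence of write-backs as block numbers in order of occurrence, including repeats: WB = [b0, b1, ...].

WB = [6, 4]

0: W B4 -> L0 miss  d=D]
1: W B5 -> L1 miss  d=D]
2: W B5 -> L1 hit  d=D]
3: R B3 -> L3 miss  d=-]
4: W B6 -> L2 miss  d=D]
5: R B10 -> L2 miss wb->B6  d=-]
6: W B4 -> L0 hit  d=D]
7: R B8 -> L0 miss wb->B4  d=-]
8: R B8 -> L0 hit  d=-]
9: R B11 -> L3 miss  d=-]
10: R B10 -> L2 hit  d=-]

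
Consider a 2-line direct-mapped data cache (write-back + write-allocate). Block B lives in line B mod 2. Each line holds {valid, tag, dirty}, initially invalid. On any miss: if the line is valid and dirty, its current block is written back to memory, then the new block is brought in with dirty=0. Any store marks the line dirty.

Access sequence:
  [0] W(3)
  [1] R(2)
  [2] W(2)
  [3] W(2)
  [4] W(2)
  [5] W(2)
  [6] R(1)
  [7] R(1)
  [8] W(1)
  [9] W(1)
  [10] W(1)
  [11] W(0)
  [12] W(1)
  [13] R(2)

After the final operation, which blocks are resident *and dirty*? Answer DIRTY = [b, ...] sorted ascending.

  0 | W B3 → L1 miss [D]
  1 | R B2 → L0 miss [-]
  2 | W B2 → L0 hit [D]
  3 | W B2 → L0 hit [D]
  4 | W B2 → L0 hit [D]
  5 | W B2 → L0 hit [D]
  6 | R B1 → L1 miss wb→B3 [-]
  7 | R B1 → L1 hit [-]
  8 | W B1 → L1 hit [D]
  9 | W B1 → L1 hit [D]
  10 | W B1 → L1 hit [D]
  11 | W B0 → L0 miss wb→B2 [D]
  12 | W B1 → L1 hit [D]
  13 | R B2 → L0 miss wb→B0 [-]

DIRTY = [1]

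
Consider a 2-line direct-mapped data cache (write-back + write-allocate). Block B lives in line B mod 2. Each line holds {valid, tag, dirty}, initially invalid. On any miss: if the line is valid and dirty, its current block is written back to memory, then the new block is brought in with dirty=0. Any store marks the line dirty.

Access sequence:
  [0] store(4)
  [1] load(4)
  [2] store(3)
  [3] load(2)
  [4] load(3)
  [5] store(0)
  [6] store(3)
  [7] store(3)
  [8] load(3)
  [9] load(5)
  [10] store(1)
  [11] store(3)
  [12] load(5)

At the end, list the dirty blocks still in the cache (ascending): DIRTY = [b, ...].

DIRTY = [0]

0: W B4 → L0 miss [D]
1: R B4 → L0 hit [D]
2: W B3 → L1 miss [D]
3: R B2 → L0 miss wb→B4 [-]
4: R B3 → L1 hit [D]
5: W B0 → L0 miss [D]
6: W B3 → L1 hit [D]
7: W B3 → L1 hit [D]
8: R B3 → L1 hit [D]
9: R B5 → L1 miss wb→B3 [-]
10: W B1 → L1 miss [D]
11: W B3 → L1 miss wb→B1 [D]
12: R B5 → L1 miss wb→B3 [-]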